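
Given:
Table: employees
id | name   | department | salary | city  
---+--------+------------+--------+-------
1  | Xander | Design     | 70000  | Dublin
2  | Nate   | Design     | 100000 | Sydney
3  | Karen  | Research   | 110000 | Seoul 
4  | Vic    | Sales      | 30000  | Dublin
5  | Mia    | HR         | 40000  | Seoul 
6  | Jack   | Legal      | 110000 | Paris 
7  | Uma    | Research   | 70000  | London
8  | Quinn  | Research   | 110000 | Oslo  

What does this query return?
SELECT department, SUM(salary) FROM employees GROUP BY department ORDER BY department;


Summing salary within each department:
  Design: 70000 + 100000 = 170000
  HR: 40000 = 40000
  Legal: 110000 = 110000
  Research: 110000 + 70000 + 110000 = 290000
  Sales: 30000 = 30000


5 groups:
Design, 170000
HR, 40000
Legal, 110000
Research, 290000
Sales, 30000


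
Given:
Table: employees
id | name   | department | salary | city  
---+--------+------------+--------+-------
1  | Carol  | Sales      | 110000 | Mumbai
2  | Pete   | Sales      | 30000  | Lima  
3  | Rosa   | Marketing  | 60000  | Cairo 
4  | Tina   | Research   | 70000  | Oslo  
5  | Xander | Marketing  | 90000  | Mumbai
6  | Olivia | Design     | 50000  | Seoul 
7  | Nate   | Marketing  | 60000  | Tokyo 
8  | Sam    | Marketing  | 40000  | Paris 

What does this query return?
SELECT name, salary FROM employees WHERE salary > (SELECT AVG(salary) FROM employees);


Subquery: AVG(salary) = 63750.0
Filtering: salary > 63750.0
  Carol (110000) -> MATCH
  Tina (70000) -> MATCH
  Xander (90000) -> MATCH


3 rows:
Carol, 110000
Tina, 70000
Xander, 90000


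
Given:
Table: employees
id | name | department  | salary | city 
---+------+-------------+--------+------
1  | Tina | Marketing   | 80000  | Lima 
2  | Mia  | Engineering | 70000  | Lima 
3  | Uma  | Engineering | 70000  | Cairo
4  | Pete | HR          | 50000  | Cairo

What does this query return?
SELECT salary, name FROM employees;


Projecting columns: salary, name

4 rows:
80000, Tina
70000, Mia
70000, Uma
50000, Pete


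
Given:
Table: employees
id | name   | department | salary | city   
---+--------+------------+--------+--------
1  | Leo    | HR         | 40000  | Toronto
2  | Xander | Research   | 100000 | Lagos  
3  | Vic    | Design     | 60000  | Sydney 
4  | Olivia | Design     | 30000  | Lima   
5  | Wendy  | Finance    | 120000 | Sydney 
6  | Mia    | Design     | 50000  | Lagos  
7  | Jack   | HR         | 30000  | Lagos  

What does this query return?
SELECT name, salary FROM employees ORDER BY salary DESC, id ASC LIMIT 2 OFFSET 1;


Sort by salary DESC (id ASC tiebreak), then skip 1 and take 2
Rows 2 through 3

2 rows:
Xander, 100000
Vic, 60000


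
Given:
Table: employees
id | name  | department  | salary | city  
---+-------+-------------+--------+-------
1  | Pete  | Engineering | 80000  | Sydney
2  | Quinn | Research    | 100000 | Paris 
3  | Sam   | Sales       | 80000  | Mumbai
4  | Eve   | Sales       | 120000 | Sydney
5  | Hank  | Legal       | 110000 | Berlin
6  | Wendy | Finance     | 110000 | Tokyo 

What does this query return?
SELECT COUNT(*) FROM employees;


COUNT(*) counts all rows

6


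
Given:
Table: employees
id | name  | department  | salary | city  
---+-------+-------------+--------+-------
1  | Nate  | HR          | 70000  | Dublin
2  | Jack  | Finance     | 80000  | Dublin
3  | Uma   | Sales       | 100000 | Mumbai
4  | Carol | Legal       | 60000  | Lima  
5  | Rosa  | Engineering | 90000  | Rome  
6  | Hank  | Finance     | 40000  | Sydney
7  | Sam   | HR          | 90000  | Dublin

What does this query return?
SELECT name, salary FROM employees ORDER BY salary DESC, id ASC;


Sorting by salary DESC, then id ASC for ties

7 rows:
Uma, 100000
Rosa, 90000
Sam, 90000
Jack, 80000
Nate, 70000
Carol, 60000
Hank, 40000


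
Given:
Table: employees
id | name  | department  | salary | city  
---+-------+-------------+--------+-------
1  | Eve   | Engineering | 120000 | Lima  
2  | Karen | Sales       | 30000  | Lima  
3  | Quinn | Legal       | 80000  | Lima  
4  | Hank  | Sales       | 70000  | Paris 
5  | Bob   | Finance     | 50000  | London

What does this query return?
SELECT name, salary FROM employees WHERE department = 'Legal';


Filtering: department = 'Legal'
Matching rows: 1

1 rows:
Quinn, 80000


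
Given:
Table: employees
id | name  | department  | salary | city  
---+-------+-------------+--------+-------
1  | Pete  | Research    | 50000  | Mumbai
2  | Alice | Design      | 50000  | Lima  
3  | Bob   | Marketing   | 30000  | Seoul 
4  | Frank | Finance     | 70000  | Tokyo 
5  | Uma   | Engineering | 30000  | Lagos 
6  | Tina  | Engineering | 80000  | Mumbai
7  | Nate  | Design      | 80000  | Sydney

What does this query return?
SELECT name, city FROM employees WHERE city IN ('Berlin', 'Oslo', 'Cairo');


Filtering: city IN ('Berlin', 'Oslo', 'Cairo')
Matching: 0 rows

Empty result set (0 rows)


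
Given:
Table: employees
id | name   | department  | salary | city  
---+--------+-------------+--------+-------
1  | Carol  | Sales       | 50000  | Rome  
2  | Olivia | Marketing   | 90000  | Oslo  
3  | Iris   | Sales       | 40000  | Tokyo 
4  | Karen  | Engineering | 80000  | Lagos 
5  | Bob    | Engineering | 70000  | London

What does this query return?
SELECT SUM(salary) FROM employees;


SUM(salary) = 50000 + 90000 + 40000 + 80000 + 70000 = 330000

330000


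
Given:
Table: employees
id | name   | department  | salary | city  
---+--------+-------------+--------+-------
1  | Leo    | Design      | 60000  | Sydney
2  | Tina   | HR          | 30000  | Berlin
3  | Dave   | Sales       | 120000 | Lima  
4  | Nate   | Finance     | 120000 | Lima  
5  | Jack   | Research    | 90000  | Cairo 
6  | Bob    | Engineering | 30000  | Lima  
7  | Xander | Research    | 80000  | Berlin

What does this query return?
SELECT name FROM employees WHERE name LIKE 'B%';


LIKE 'B%' matches names starting with 'B'
Matching: 1

1 rows:
Bob


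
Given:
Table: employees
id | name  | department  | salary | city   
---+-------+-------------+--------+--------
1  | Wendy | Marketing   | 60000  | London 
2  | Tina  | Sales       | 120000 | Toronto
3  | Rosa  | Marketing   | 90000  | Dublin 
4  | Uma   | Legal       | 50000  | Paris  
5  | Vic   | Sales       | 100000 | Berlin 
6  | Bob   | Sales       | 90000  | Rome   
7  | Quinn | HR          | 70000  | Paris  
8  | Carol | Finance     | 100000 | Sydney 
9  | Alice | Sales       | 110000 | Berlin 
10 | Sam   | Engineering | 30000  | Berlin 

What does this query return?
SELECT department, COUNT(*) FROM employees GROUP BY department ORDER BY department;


Assigning each row to its department group:
  Wendy -> Marketing
  Tina -> Sales
  Rosa -> Marketing
  Uma -> Legal
  Vic -> Sales
  Bob -> Sales
  Quinn -> HR
  Carol -> Finance
  Alice -> Sales
  Sam -> Engineering


6 groups:
Engineering, 1
Finance, 1
HR, 1
Legal, 1
Marketing, 2
Sales, 4


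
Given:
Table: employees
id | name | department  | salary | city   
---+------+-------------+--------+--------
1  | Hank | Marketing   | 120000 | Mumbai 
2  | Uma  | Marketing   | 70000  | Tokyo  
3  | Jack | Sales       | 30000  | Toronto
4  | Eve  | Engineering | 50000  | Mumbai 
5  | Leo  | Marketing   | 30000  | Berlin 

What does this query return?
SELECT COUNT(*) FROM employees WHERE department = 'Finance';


Counting rows where department = 'Finance'


0


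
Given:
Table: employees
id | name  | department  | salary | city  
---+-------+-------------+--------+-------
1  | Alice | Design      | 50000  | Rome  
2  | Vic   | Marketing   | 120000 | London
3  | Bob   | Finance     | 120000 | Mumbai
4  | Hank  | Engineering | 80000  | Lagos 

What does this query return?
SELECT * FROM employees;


SELECT * returns all 4 rows with all columns

4 rows:
1, Alice, Design, 50000, Rome
2, Vic, Marketing, 120000, London
3, Bob, Finance, 120000, Mumbai
4, Hank, Engineering, 80000, Lagos


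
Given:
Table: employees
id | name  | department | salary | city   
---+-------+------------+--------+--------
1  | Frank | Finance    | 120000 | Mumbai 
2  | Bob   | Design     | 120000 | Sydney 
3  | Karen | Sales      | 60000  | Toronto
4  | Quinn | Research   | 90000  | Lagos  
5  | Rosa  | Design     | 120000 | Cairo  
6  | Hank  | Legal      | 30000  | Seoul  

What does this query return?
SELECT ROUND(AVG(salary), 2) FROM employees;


SUM(salary) = 540000
COUNT = 6
ROUND(AVG, 2) = ROUND(540000 / 6, 2) = 90000.0

90000.0


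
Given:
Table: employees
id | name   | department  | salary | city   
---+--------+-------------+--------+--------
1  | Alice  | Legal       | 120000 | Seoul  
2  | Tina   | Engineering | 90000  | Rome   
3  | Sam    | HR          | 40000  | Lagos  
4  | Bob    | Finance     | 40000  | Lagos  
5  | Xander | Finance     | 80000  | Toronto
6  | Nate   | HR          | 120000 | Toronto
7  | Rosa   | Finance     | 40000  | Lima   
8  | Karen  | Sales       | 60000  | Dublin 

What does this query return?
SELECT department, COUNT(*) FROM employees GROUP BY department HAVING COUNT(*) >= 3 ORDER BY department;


Groups with count >= 3:
  Finance: 3 -> PASS
  Engineering: 1 -> filtered out
  HR: 2 -> filtered out
  Legal: 1 -> filtered out
  Sales: 1 -> filtered out


1 groups:
Finance, 3


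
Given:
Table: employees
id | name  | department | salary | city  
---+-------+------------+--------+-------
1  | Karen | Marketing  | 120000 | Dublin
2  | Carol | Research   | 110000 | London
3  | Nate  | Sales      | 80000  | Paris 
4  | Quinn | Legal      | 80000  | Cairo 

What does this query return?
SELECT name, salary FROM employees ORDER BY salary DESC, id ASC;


Sorting by salary DESC, then id ASC for ties

4 rows:
Karen, 120000
Carol, 110000
Nate, 80000
Quinn, 80000


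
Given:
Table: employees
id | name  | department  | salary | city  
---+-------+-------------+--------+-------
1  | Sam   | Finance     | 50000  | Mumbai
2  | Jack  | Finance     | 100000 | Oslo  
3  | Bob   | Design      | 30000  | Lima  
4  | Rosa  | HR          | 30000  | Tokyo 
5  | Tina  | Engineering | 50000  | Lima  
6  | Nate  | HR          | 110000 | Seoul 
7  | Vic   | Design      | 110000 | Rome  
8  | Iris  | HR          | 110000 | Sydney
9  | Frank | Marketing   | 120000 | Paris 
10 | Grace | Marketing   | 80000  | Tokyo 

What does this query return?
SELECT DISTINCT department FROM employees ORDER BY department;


All 'department' values (row order): Finance, Finance, Design, HR, Engineering, HR, Design, HR, Marketing, Marketing
Removing duplicates leaves 5 unique value(s).

5 values:
Design
Engineering
Finance
HR
Marketing


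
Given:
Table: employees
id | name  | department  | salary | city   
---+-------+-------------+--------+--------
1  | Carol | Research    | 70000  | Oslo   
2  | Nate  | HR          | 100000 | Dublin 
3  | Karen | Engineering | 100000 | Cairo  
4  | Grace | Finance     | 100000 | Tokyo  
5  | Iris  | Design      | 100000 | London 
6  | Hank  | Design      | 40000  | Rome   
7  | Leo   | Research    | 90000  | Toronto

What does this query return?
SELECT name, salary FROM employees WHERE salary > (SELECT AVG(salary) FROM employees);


Subquery: AVG(salary) = 85714.29
Filtering: salary > 85714.29
  Nate (100000) -> MATCH
  Karen (100000) -> MATCH
  Grace (100000) -> MATCH
  Iris (100000) -> MATCH
  Leo (90000) -> MATCH


5 rows:
Nate, 100000
Karen, 100000
Grace, 100000
Iris, 100000
Leo, 90000


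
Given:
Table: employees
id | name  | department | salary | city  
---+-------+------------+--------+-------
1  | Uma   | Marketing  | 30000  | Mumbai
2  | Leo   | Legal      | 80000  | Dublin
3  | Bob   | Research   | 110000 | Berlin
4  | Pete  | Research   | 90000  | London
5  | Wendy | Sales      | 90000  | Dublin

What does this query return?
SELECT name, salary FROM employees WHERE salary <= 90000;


Filtering: salary <= 90000
Matching: 4 rows

4 rows:
Uma, 30000
Leo, 80000
Pete, 90000
Wendy, 90000


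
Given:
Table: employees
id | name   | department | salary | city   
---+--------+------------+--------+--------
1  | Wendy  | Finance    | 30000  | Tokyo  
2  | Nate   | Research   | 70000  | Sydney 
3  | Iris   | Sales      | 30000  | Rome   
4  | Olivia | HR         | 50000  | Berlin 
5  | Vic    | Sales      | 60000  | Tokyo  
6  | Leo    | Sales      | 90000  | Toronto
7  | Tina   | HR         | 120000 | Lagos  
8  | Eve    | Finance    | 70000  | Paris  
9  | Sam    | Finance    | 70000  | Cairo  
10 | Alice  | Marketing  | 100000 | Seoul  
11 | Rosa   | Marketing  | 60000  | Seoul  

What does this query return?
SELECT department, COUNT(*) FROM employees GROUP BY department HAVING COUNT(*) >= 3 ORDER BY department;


Groups with count >= 3:
  Finance: 3 -> PASS
  Sales: 3 -> PASS
  HR: 2 -> filtered out
  Marketing: 2 -> filtered out
  Research: 1 -> filtered out


2 groups:
Finance, 3
Sales, 3


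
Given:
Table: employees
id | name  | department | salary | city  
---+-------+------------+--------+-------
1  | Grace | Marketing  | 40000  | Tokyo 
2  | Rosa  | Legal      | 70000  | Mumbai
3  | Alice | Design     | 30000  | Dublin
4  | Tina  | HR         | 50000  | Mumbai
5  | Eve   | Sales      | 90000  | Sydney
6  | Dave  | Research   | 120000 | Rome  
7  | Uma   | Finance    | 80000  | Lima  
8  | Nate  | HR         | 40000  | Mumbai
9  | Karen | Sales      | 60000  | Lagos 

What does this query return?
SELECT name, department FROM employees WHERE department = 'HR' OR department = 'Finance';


Filtering: department = 'HR' OR 'Finance'
Matching: 3 rows

3 rows:
Tina, HR
Uma, Finance
Nate, HR


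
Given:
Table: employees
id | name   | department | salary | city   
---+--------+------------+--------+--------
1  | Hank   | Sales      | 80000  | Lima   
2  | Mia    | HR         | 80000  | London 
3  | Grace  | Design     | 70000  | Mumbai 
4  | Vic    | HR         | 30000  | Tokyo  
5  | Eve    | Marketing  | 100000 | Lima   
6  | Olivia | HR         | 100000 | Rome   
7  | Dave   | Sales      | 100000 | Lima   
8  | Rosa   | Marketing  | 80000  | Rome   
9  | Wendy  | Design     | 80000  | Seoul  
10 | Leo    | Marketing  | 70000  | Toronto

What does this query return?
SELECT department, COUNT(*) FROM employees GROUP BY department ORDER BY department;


Assigning each row to its department group:
  Hank -> Sales
  Mia -> HR
  Grace -> Design
  Vic -> HR
  Eve -> Marketing
  Olivia -> HR
  Dave -> Sales
  Rosa -> Marketing
  Wendy -> Design
  Leo -> Marketing


4 groups:
Design, 2
HR, 3
Marketing, 3
Sales, 2


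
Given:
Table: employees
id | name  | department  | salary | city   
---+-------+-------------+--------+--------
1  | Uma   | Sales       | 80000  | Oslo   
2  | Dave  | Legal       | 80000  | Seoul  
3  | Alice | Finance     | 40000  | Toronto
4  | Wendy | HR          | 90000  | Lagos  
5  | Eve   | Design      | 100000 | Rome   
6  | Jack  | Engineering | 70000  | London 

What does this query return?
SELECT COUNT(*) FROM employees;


COUNT(*) counts all rows

6


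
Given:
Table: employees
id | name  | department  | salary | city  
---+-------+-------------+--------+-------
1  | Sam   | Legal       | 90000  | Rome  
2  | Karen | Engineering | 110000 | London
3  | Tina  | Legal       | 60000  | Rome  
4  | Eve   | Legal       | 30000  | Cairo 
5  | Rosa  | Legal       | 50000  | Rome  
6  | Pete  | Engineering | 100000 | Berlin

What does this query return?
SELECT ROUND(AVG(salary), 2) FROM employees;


SUM(salary) = 440000
COUNT = 6
ROUND(AVG, 2) = ROUND(440000 / 6, 2) = 73333.33

73333.33


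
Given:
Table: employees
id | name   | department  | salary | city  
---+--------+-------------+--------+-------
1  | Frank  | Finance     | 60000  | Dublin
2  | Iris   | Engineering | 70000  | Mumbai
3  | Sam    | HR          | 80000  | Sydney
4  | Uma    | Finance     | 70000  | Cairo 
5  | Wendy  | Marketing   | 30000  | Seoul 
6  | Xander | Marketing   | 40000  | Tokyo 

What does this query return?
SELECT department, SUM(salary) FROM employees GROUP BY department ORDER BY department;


Summing salary within each department:
  Engineering: 70000 = 70000
  Finance: 60000 + 70000 = 130000
  HR: 80000 = 80000
  Marketing: 30000 + 40000 = 70000


4 groups:
Engineering, 70000
Finance, 130000
HR, 80000
Marketing, 70000


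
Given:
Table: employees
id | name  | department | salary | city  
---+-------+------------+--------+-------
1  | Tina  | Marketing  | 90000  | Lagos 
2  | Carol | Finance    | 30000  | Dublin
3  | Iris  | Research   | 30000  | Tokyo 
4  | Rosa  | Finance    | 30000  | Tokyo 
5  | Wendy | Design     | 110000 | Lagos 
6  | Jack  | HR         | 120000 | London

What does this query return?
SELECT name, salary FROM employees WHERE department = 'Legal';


Filtering: department = 'Legal'
Matching rows: 0

Empty result set (0 rows)


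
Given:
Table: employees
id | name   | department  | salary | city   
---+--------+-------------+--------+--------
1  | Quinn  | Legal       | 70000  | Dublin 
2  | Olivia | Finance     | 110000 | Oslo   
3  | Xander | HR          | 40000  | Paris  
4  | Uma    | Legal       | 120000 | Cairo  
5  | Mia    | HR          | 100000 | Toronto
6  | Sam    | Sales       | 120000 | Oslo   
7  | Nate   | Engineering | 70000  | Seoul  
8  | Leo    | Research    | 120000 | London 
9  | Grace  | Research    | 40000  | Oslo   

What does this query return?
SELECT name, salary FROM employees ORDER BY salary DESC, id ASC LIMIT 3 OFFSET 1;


Sort by salary DESC (id ASC tiebreak), then skip 1 and take 3
Rows 2 through 4

3 rows:
Sam, 120000
Leo, 120000
Olivia, 110000


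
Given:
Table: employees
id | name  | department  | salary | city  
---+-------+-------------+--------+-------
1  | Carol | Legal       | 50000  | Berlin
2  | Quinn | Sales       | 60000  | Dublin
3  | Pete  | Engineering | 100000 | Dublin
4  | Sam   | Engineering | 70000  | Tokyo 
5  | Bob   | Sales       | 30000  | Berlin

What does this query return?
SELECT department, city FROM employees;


Projecting columns: department, city

5 rows:
Legal, Berlin
Sales, Dublin
Engineering, Dublin
Engineering, Tokyo
Sales, Berlin


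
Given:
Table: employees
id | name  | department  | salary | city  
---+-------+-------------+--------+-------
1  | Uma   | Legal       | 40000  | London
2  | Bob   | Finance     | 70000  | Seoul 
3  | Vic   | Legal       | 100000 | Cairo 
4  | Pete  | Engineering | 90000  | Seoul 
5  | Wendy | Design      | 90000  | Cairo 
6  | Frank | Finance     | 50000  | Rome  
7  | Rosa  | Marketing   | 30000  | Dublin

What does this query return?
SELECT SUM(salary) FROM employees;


SUM(salary) = 40000 + 70000 + 100000 + 90000 + 90000 + 50000 + 30000 = 470000

470000


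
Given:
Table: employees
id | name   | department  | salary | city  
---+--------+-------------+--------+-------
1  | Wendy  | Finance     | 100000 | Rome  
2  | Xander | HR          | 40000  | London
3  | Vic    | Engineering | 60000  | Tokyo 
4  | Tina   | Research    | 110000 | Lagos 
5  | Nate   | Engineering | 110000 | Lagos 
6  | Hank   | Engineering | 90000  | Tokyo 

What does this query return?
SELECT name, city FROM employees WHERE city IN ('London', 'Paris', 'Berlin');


Filtering: city IN ('London', 'Paris', 'Berlin')
Matching: 1 rows

1 rows:
Xander, London


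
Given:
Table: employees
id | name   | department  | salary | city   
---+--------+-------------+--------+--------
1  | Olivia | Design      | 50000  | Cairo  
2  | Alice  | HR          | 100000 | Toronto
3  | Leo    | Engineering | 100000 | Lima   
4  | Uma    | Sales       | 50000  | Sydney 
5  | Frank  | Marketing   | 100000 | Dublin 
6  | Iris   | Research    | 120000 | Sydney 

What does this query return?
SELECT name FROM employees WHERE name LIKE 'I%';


LIKE 'I%' matches names starting with 'I'
Matching: 1

1 rows:
Iris


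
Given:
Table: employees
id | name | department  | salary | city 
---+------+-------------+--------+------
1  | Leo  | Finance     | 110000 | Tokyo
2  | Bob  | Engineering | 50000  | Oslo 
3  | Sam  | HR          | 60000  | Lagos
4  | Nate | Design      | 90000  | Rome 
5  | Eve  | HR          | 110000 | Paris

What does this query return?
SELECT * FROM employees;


SELECT * returns all 5 rows with all columns

5 rows:
1, Leo, Finance, 110000, Tokyo
2, Bob, Engineering, 50000, Oslo
3, Sam, HR, 60000, Lagos
4, Nate, Design, 90000, Rome
5, Eve, HR, 110000, Paris


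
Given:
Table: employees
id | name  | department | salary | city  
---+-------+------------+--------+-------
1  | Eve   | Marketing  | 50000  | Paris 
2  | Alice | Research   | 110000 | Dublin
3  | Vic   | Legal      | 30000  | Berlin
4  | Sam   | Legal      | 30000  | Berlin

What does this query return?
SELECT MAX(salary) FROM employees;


Salaries: 50000, 110000, 30000, 30000
MAX = 110000

110000


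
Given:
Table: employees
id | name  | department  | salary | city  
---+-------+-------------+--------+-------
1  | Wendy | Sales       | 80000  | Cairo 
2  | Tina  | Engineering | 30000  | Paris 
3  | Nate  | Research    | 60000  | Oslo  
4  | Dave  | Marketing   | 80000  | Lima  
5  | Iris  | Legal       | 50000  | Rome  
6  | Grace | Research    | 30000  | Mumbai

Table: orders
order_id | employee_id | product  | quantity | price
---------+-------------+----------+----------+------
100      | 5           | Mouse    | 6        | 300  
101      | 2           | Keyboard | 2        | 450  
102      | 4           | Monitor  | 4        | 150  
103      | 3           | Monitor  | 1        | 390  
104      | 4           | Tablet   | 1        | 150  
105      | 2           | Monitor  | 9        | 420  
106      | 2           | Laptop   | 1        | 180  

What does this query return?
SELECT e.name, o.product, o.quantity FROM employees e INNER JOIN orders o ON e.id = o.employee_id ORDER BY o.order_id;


Joining employees.id = orders.employee_id:
  employee Iris (id=5) -> order Mouse
  employee Tina (id=2) -> order Keyboard
  employee Dave (id=4) -> order Monitor
  employee Nate (id=3) -> order Monitor
  employee Dave (id=4) -> order Tablet
  employee Tina (id=2) -> order Monitor
  employee Tina (id=2) -> order Laptop


7 rows:
Iris, Mouse, 6
Tina, Keyboard, 2
Dave, Monitor, 4
Nate, Monitor, 1
Dave, Tablet, 1
Tina, Monitor, 9
Tina, Laptop, 1


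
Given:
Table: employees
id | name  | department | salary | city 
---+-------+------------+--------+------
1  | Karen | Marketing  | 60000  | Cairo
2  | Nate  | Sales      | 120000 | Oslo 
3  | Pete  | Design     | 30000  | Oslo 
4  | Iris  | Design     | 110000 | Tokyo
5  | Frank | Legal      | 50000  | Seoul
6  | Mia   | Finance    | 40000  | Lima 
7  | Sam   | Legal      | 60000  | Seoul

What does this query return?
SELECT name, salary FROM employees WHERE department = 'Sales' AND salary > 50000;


Filtering: department = 'Sales' AND salary > 50000
Matching: 1 rows

1 rows:
Nate, 120000


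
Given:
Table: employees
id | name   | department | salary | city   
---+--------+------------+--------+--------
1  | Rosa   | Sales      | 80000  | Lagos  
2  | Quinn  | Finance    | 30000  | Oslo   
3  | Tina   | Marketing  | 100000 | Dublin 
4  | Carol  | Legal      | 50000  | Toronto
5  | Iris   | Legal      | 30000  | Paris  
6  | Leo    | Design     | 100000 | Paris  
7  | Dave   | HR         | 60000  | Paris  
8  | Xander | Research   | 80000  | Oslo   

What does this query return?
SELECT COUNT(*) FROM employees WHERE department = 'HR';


Counting rows where department = 'HR'
  Dave -> MATCH


1


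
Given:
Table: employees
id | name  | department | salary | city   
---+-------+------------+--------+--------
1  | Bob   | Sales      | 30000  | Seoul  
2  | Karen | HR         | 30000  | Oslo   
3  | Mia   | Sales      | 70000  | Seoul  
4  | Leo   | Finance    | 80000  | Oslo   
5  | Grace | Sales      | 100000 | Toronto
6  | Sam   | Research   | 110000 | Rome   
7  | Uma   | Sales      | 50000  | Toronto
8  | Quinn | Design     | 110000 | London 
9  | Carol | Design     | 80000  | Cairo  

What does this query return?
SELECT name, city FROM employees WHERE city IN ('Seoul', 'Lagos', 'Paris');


Filtering: city IN ('Seoul', 'Lagos', 'Paris')
Matching: 2 rows

2 rows:
Bob, Seoul
Mia, Seoul


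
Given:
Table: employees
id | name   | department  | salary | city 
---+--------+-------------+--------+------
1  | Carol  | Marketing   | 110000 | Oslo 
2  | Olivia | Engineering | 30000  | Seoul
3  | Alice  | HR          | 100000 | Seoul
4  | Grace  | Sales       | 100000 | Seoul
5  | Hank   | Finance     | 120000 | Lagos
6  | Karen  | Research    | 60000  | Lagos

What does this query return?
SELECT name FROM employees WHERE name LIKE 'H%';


LIKE 'H%' matches names starting with 'H'
Matching: 1

1 rows:
Hank


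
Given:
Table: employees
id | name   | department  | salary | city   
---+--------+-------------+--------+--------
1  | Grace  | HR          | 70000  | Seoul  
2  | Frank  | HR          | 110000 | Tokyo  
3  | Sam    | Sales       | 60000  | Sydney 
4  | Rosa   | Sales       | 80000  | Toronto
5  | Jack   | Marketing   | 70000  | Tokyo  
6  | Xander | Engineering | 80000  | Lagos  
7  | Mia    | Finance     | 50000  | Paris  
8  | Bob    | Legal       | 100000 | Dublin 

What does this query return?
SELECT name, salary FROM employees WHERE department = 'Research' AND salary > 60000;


Filtering: department = 'Research' AND salary > 60000
Matching: 0 rows

Empty result set (0 rows)


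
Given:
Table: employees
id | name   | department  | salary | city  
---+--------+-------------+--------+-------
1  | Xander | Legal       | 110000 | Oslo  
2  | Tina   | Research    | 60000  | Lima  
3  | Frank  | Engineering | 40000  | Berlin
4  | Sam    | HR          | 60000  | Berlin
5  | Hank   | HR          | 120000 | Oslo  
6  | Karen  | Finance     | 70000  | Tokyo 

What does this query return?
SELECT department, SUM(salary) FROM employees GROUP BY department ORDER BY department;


Summing salary within each department:
  Engineering: 40000 = 40000
  Finance: 70000 = 70000
  HR: 60000 + 120000 = 180000
  Legal: 110000 = 110000
  Research: 60000 = 60000


5 groups:
Engineering, 40000
Finance, 70000
HR, 180000
Legal, 110000
Research, 60000


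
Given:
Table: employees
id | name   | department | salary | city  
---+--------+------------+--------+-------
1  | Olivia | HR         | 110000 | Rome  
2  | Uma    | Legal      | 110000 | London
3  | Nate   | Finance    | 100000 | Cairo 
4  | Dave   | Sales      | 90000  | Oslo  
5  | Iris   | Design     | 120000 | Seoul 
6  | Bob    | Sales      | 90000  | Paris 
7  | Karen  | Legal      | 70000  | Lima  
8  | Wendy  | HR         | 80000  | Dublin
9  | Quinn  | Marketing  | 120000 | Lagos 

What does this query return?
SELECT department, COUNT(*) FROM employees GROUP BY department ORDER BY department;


Assigning each row to its department group:
  Olivia -> HR
  Uma -> Legal
  Nate -> Finance
  Dave -> Sales
  Iris -> Design
  Bob -> Sales
  Karen -> Legal
  Wendy -> HR
  Quinn -> Marketing


6 groups:
Design, 1
Finance, 1
HR, 2
Legal, 2
Marketing, 1
Sales, 2


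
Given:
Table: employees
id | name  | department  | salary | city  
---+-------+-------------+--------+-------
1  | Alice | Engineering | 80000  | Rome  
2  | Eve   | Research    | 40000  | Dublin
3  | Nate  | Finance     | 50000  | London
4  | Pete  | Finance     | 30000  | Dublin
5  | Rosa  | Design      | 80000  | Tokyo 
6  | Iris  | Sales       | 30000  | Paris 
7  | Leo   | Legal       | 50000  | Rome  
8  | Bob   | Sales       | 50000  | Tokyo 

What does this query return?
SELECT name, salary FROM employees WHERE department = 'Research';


Filtering: department = 'Research'
Matching rows: 1

1 rows:
Eve, 40000


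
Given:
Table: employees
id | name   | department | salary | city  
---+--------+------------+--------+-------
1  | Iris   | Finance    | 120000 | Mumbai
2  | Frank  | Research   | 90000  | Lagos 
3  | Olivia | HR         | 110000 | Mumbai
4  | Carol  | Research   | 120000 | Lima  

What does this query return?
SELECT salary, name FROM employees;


Projecting columns: salary, name

4 rows:
120000, Iris
90000, Frank
110000, Olivia
120000, Carol


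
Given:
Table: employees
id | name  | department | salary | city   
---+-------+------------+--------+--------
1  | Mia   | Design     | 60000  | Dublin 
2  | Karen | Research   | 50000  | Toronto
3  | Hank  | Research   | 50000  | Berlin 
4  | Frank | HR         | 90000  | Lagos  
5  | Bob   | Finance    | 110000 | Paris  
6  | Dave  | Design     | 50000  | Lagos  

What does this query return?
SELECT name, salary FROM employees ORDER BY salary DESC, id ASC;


Sorting by salary DESC, then id ASC for ties

6 rows:
Bob, 110000
Frank, 90000
Mia, 60000
Karen, 50000
Hank, 50000
Dave, 50000


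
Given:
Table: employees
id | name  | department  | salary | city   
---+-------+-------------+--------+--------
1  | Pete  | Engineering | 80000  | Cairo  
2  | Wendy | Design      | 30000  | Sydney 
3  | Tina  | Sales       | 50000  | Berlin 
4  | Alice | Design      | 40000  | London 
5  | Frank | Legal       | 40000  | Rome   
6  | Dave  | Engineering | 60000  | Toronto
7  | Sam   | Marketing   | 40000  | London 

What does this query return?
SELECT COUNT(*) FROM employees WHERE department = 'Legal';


Counting rows where department = 'Legal'
  Frank -> MATCH


1


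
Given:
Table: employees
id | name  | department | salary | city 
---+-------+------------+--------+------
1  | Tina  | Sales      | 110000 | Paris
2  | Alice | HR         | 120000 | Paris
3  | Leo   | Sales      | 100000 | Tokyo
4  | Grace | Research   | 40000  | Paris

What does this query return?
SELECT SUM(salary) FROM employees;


SUM(salary) = 110000 + 120000 + 100000 + 40000 = 370000

370000


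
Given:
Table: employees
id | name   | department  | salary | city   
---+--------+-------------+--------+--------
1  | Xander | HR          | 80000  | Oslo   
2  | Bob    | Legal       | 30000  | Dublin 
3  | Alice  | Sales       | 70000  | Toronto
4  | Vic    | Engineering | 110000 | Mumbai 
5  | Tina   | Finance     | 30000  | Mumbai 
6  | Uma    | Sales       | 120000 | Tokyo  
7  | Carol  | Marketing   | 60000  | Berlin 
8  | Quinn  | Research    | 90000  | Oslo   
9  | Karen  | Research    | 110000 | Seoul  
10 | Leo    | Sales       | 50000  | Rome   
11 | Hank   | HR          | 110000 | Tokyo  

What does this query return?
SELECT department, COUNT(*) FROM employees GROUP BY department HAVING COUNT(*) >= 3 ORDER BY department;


Groups with count >= 3:
  Sales: 3 -> PASS
  Engineering: 1 -> filtered out
  Finance: 1 -> filtered out
  HR: 2 -> filtered out
  Legal: 1 -> filtered out
  Marketing: 1 -> filtered out
  Research: 2 -> filtered out


1 groups:
Sales, 3


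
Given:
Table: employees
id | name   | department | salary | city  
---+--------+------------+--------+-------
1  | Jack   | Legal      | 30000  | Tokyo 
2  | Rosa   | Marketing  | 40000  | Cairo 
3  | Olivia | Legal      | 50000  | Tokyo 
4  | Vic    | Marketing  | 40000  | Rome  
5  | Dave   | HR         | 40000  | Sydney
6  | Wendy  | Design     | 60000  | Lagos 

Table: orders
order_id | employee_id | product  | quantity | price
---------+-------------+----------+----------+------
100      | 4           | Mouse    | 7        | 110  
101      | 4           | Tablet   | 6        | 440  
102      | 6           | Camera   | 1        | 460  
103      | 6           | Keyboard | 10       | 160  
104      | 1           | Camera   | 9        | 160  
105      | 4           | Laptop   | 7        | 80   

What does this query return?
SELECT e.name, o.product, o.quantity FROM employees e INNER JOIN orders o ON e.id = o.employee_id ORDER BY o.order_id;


Joining employees.id = orders.employee_id:
  employee Vic (id=4) -> order Mouse
  employee Vic (id=4) -> order Tablet
  employee Wendy (id=6) -> order Camera
  employee Wendy (id=6) -> order Keyboard
  employee Jack (id=1) -> order Camera
  employee Vic (id=4) -> order Laptop


6 rows:
Vic, Mouse, 7
Vic, Tablet, 6
Wendy, Camera, 1
Wendy, Keyboard, 10
Jack, Camera, 9
Vic, Laptop, 7


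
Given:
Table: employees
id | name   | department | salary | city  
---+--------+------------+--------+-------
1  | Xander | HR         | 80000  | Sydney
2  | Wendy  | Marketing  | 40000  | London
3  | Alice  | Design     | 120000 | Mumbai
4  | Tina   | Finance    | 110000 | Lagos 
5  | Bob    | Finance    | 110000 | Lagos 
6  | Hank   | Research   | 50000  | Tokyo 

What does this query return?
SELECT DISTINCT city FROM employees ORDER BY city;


All 'city' values (row order): Sydney, London, Mumbai, Lagos, Lagos, Tokyo
Removing duplicates leaves 5 unique value(s).

5 values:
Lagos
London
Mumbai
Sydney
Tokyo


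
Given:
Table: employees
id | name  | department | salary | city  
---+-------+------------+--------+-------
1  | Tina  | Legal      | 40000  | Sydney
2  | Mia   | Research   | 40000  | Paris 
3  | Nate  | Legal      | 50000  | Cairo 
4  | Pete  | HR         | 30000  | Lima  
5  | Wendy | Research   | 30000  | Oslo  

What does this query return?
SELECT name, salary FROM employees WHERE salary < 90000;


Filtering: salary < 90000
Matching: 5 rows

5 rows:
Tina, 40000
Mia, 40000
Nate, 50000
Pete, 30000
Wendy, 30000


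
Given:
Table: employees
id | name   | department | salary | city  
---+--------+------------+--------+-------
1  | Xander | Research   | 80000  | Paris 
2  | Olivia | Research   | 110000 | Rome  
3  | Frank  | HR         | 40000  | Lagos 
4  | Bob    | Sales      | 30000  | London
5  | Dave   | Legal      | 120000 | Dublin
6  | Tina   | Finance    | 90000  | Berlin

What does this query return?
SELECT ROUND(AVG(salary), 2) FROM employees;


SUM(salary) = 470000
COUNT = 6
ROUND(AVG, 2) = ROUND(470000 / 6, 2) = 78333.33

78333.33


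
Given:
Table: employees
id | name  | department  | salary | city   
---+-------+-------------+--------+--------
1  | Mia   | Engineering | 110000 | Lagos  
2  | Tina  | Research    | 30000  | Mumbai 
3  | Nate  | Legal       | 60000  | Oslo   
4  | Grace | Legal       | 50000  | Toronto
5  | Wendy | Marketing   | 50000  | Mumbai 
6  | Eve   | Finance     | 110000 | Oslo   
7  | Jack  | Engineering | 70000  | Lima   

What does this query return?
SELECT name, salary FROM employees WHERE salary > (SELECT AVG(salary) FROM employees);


Subquery: AVG(salary) = 68571.43
Filtering: salary > 68571.43
  Mia (110000) -> MATCH
  Eve (110000) -> MATCH
  Jack (70000) -> MATCH


3 rows:
Mia, 110000
Eve, 110000
Jack, 70000


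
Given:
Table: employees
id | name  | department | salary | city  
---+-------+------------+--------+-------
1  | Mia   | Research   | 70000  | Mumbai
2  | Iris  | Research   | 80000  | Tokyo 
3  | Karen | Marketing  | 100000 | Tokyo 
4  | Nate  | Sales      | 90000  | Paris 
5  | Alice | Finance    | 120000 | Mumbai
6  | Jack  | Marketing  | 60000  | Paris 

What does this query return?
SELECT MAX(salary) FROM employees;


Salaries: 70000, 80000, 100000, 90000, 120000, 60000
MAX = 120000

120000


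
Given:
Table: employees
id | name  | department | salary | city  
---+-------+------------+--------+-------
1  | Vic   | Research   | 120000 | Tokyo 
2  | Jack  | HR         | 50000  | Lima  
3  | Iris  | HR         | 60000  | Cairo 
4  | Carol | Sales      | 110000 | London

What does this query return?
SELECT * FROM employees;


SELECT * returns all 4 rows with all columns

4 rows:
1, Vic, Research, 120000, Tokyo
2, Jack, HR, 50000, Lima
3, Iris, HR, 60000, Cairo
4, Carol, Sales, 110000, London


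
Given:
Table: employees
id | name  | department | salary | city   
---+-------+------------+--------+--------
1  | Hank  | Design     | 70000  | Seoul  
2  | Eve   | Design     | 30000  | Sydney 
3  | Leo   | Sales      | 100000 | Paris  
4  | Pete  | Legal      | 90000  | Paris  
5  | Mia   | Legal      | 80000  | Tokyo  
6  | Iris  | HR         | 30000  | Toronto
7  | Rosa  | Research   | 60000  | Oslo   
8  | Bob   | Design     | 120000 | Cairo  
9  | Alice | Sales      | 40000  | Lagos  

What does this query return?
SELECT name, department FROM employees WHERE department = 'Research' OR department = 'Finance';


Filtering: department = 'Research' OR 'Finance'
Matching: 1 rows

1 rows:
Rosa, Research


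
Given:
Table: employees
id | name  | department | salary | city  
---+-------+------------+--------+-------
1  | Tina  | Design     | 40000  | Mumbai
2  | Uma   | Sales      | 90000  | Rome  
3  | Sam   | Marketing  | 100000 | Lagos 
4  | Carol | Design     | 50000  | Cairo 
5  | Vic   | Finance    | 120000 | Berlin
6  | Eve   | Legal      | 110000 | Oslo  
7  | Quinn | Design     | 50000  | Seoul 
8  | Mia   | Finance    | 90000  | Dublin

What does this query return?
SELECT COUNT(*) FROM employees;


COUNT(*) counts all rows

8


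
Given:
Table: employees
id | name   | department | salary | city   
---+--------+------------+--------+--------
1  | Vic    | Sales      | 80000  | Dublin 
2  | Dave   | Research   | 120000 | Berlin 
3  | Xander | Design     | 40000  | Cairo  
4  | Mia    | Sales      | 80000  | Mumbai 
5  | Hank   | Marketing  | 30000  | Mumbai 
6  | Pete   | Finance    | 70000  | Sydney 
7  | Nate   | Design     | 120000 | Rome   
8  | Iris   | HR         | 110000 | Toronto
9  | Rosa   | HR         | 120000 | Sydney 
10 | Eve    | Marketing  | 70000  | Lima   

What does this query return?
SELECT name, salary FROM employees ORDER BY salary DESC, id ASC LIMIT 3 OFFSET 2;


Sort by salary DESC (id ASC tiebreak), then skip 2 and take 3
Rows 3 through 5

3 rows:
Rosa, 120000
Iris, 110000
Vic, 80000


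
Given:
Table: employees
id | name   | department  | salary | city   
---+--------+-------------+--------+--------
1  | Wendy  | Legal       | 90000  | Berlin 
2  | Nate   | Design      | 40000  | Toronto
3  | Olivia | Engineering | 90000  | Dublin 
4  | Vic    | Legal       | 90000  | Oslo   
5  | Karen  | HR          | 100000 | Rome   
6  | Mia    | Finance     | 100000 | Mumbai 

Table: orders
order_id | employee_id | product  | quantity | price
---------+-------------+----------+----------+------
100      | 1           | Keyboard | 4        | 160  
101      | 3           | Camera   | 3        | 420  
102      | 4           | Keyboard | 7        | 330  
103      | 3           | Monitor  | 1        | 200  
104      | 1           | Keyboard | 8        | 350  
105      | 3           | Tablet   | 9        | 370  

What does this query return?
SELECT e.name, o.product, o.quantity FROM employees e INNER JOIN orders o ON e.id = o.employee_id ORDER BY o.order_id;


Joining employees.id = orders.employee_id:
  employee Wendy (id=1) -> order Keyboard
  employee Olivia (id=3) -> order Camera
  employee Vic (id=4) -> order Keyboard
  employee Olivia (id=3) -> order Monitor
  employee Wendy (id=1) -> order Keyboard
  employee Olivia (id=3) -> order Tablet


6 rows:
Wendy, Keyboard, 4
Olivia, Camera, 3
Vic, Keyboard, 7
Olivia, Monitor, 1
Wendy, Keyboard, 8
Olivia, Tablet, 9


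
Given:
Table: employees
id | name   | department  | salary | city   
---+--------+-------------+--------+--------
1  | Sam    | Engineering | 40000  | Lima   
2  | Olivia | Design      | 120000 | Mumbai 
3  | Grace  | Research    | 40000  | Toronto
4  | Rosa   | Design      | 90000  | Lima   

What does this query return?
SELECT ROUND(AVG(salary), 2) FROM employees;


SUM(salary) = 290000
COUNT = 4
ROUND(AVG, 2) = ROUND(290000 / 4, 2) = 72500.0

72500.0


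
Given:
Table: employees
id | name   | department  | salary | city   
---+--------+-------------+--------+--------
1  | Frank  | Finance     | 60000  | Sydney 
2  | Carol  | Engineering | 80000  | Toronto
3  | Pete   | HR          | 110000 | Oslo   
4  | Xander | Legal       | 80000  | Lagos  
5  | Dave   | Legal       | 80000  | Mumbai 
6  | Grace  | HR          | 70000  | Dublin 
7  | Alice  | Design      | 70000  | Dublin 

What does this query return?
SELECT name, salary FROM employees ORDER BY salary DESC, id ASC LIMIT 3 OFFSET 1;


Sort by salary DESC (id ASC tiebreak), then skip 1 and take 3
Rows 2 through 4

3 rows:
Carol, 80000
Xander, 80000
Dave, 80000


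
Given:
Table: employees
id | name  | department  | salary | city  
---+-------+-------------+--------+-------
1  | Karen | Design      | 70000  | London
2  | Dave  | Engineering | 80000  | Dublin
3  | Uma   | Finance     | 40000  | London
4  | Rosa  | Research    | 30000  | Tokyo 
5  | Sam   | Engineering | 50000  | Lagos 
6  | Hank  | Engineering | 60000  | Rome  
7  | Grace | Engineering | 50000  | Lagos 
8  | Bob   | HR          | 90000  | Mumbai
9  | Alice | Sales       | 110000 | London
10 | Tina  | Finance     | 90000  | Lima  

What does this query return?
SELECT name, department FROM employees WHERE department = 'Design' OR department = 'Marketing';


Filtering: department = 'Design' OR 'Marketing'
Matching: 1 rows

1 rows:
Karen, Design
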